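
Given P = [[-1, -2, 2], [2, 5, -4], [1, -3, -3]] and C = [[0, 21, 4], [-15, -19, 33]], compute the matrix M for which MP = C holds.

M = [[-2, 1, -4], [4, -4, -3]]

Since P sits to the right of M, M = CP⁻¹.
det P = 1, so P⁻¹ = [[-27, -12, -2], [2, 1, 0], [-11, -5, -1]].
M = CP⁻¹ = [[0, 21, 4], [-15, -19, 33]] · [[-27, -12, -2], [2, 1, 0], [-11, -5, -1]] = [[-2, 1, -4], [4, -4, -3]].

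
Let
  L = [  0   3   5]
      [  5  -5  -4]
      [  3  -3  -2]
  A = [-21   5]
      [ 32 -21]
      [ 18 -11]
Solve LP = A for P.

P = [[2, -6], [-2, -5], [-3, 4]]

L is on the left of P, so left-multiply by L⁻¹: P = L⁻¹A.
det L = -6; the adjugate gives L⁻¹ = [[1/3, 3/2, -13/6], [1/3, 5/2, -25/6], [0, -3/2, 5/2]].
P = L⁻¹A = [[1/3, 3/2, -13/6], [1/3, 5/2, -25/6], [0, -3/2, 5/2]] · [[-21, 5], [32, -21], [18, -11]] = [[2, -6], [-2, -5], [-3, 4]].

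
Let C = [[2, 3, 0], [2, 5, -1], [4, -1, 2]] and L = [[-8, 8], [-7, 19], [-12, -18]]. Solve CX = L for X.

X = [[-1, -2], [-2, 4], [-5, -3]]

C is on the left of X, so left-multiply by C⁻¹: X = C⁻¹L.
det C = -6; the adjugate gives C⁻¹ = [[-3/2, 1, 1/2], [4/3, -2/3, -1/3], [11/3, -7/3, -2/3]].
X = C⁻¹L = [[-3/2, 1, 1/2], [4/3, -2/3, -1/3], [11/3, -7/3, -2/3]] · [[-8, 8], [-7, 19], [-12, -18]] = [[-1, -2], [-2, 4], [-5, -3]].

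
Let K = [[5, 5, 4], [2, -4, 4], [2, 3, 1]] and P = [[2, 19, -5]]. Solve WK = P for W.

Since K sits to the right of W, W = PK⁻¹.
K has determinant 6; K⁻¹ = [[-8/3, 7/6, 6], [1, -1/2, -2], [7/3, -5/6, -5]].
W = PK⁻¹ = [[2, 19, -5]] · [[-8/3, 7/6, 6], [1, -1/2, -2], [7/3, -5/6, -5]] = [[2, -3, -1]].

W = [[2, -3, -1]]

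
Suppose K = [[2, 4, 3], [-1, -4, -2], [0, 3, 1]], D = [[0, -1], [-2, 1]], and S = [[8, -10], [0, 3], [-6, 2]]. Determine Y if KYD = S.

Y = [[-1, -4], [-1, 1], [4, 0]]

Y = K⁻¹SD⁻¹ (apply K⁻¹ on the left and D⁻¹ on the right).
det K = -1; the adjugate gives K⁻¹ = [[-2, -5, -4], [-1, -2, -1], [3, 6, 4]].
det D = -2, so D⁻¹ = [[-1/2, -1/2], [-1, 0]].
K⁻¹S = [[8, -3], [-2, 2], [0, -4]].
Y = (K⁻¹S)D⁻¹ = [[-1, -4], [-1, 1], [4, 0]].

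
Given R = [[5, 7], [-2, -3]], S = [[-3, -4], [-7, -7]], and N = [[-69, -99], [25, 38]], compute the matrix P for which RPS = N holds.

Left-multiply by R⁻¹ and right-multiply by S⁻¹: P = R⁻¹NS⁻¹.
det R = -1, so R⁻¹ = [[3, 7], [-2, -5]].
det S = -7, so S⁻¹ = [[1, -4/7], [-1, 3/7]].
R⁻¹N = [[-32, -31], [13, 8]].
P = (R⁻¹N)S⁻¹ = [[-1, 5], [5, -4]].

P = [[-1, 5], [5, -4]]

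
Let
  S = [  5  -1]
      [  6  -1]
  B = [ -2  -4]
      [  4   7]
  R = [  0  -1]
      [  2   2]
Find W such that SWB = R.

W = [[1, 1], [3, 4]]

Left-multiply by S⁻¹ and right-multiply by B⁻¹: W = S⁻¹RB⁻¹.
det S = 1; the adjugate gives S⁻¹ = [[-1, 1], [-6, 5]].
det B = 2; the adjugate gives B⁻¹ = [[7/2, 2], [-2, -1]].
S⁻¹R = [[2, 3], [10, 16]].
W = (S⁻¹R)B⁻¹ = [[1, 1], [3, 4]].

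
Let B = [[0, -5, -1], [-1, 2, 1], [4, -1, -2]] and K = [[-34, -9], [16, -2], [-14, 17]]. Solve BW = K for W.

W = [[0, 2], [6, 3], [4, -6]]

Since B multiplies W on the left, W = B⁻¹K.
det B = -3, so B⁻¹ = [[1, 3, 1], [-2/3, -4/3, -1/3], [7/3, 20/3, 5/3]].
W = B⁻¹K = [[1, 3, 1], [-2/3, -4/3, -1/3], [7/3, 20/3, 5/3]] · [[-34, -9], [16, -2], [-14, 17]] = [[0, 2], [6, 3], [4, -6]].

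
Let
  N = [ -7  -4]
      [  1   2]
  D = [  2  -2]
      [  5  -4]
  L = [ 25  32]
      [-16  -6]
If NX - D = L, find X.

X = [[-1, -2], [-5, -4]]

NX = L + D = [[27, 30], [-11, -10]].
N is on the left of X, so left-multiply by N⁻¹: X = N⁻¹(L + D).
det N = -10, so N⁻¹ = [[-1/5, -2/5], [1/10, 7/10]].
X = N⁻¹(L + D) = [[-1, -2], [-5, -4]].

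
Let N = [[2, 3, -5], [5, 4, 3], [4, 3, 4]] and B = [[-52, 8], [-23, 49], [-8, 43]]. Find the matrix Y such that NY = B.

N is on the left of Y, so left-multiply by N⁻¹: Y = N⁻¹B.
N has determinant -5; N⁻¹ = [[-7/5, 27/5, -29/5], [8/5, -28/5, 31/5], [1/5, -6/5, 7/5]].
Y = N⁻¹B = [[-7/5, 27/5, -29/5], [8/5, -28/5, 31/5], [1/5, -6/5, 7/5]] · [[-52, 8], [-23, 49], [-8, 43]] = [[-5, 4], [-4, 5], [6, 3]].

Y = [[-5, 4], [-4, 5], [6, 3]]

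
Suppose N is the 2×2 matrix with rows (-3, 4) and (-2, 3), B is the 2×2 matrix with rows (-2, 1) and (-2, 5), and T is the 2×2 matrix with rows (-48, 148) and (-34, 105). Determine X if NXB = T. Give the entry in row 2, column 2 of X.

X = N⁻¹TB⁻¹ (apply N⁻¹ on the left and B⁻¹ on the right).
det N = -1, so N⁻¹ = [[-3, 4], [-2, 3]].
B has determinant -8; B⁻¹ = [[-5/8, 1/8], [-1/4, 1/4]].
N⁻¹T = [[8, -24], [-6, 19]].
X = (N⁻¹T)B⁻¹ = [[1, -5], [-1, 4]].

4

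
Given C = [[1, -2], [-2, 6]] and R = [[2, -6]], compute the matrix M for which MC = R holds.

M = [[0, -1]]

C is on the right of M, so right-multiply by C⁻¹: M = RC⁻¹.
det C = 2; the adjugate gives C⁻¹ = [[3, 1], [1, 1/2]].
M = RC⁻¹ = [[2, -6]] · [[3, 1], [1, 1/2]] = [[0, -1]].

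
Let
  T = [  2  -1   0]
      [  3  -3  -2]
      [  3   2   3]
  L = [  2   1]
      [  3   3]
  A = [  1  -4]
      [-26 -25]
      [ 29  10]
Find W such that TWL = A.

Isolating W: multiply by T⁻¹ from the left and L⁻¹ from the right, so W = T⁻¹AL⁻¹.
det T = 5, so T⁻¹ = [[-1, 3/5, 2/5], [-3, 6/5, 4/5], [3, -7/5, -3/5]].
L has determinant 3; L⁻¹ = [[1, -1/3], [-1, 2/3]].
T⁻¹A = [[-5, -7], [-11, -10], [22, 17]].
W = (T⁻¹A)L⁻¹ = [[2, -3], [-1, -3], [5, 4]].

W = [[2, -3], [-1, -3], [5, 4]]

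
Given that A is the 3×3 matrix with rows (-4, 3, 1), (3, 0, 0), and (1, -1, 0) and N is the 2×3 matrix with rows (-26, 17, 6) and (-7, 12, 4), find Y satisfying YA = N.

Y = [[6, -1, 1], [4, 3, 0]]

A is on the right of Y, so right-multiply by A⁻¹: Y = NA⁻¹.
det A = -3; the adjugate gives A⁻¹ = [[0, 1/3, 0], [0, 1/3, -1], [1, 1/3, 3]].
Y = NA⁻¹ = [[-26, 17, 6], [-7, 12, 4]] · [[0, 1/3, 0], [0, 1/3, -1], [1, 1/3, 3]] = [[6, -1, 1], [4, 3, 0]].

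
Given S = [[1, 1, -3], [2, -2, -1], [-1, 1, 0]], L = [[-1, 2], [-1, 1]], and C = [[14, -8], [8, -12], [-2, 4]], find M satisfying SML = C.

M = S⁻¹CL⁻¹ (apply S⁻¹ on the left and L⁻¹ on the right).
S has determinant 2; S⁻¹ = [[1/2, -3/2, -7/2], [1/2, -3/2, -5/2], [0, -1, -2]].
det L = 1; the adjugate gives L⁻¹ = [[1, -2], [1, -1]].
S⁻¹C = [[2, 0], [0, 4], [-4, 4]].
M = (S⁻¹C)L⁻¹ = [[2, -4], [4, -4], [0, 4]].

M = [[2, -4], [4, -4], [0, 4]]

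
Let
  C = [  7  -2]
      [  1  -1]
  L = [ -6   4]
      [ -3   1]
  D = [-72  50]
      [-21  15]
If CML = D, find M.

Left-multiply by C⁻¹ and right-multiply by L⁻¹: M = C⁻¹DL⁻¹.
det C = -5; the adjugate gives C⁻¹ = [[1/5, -2/5], [1/5, -7/5]].
L has determinant 6; L⁻¹ = [[1/6, -2/3], [1/2, -1]].
C⁻¹D = [[-6, 4], [15, -11]].
M = (C⁻¹D)L⁻¹ = [[1, 0], [-3, 1]].

M = [[1, 0], [-3, 1]]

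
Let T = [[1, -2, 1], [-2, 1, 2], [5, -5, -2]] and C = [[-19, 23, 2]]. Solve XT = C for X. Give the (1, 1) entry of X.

-4

T is on the right of X, so right-multiply by T⁻¹: X = CT⁻¹.
det T = 1; the adjugate gives T⁻¹ = [[8, -9, -5], [6, -7, -4], [5, -5, -3]].
X = CT⁻¹ = [[-19, 23, 2]] · [[8, -9, -5], [6, -7, -4], [5, -5, -3]] = [[-4, 0, -3]].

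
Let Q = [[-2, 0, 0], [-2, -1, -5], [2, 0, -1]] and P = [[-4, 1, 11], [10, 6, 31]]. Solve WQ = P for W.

Q is on the right of W, so right-multiply by Q⁻¹: W = PQ⁻¹.
Q has determinant -2; Q⁻¹ = [[-1/2, 0, 0], [6, -1, 5], [-1, 0, -1]].
W = PQ⁻¹ = [[-4, 1, 11], [10, 6, 31]] · [[-1/2, 0, 0], [6, -1, 5], [-1, 0, -1]] = [[-3, -1, -6], [0, -6, -1]].

W = [[-3, -1, -6], [0, -6, -1]]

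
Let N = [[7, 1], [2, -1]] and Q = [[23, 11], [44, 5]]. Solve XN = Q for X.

Since N sits to the right of X, X = QN⁻¹.
det N = -9; the adjugate gives N⁻¹ = [[1/9, 1/9], [2/9, -7/9]].
X = QN⁻¹ = [[23, 11], [44, 5]] · [[1/9, 1/9], [2/9, -7/9]] = [[5, -6], [6, 1]].

X = [[5, -6], [6, 1]]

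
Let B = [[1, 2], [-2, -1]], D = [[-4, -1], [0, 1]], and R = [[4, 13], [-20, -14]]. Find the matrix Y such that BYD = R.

Y = [[-3, 2], [1, 5]]

Left-multiply by B⁻¹ and right-multiply by D⁻¹: Y = B⁻¹RD⁻¹.
det B = 3; the adjugate gives B⁻¹ = [[-1/3, -2/3], [2/3, 1/3]].
det D = -4, so D⁻¹ = [[-1/4, -1/4], [0, 1]].
B⁻¹R = [[12, 5], [-4, 4]].
Y = (B⁻¹R)D⁻¹ = [[-3, 2], [1, 5]].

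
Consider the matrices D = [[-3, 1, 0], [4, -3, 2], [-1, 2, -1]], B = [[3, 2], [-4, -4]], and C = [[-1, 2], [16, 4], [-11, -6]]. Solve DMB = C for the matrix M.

M = D⁻¹CB⁻¹ (apply D⁻¹ on the left and B⁻¹ on the right).
D has determinant 5; D⁻¹ = [[-1/5, 1/5, 2/5], [2/5, 3/5, 6/5], [1, 1, 1]].
det B = -4; the adjugate gives B⁻¹ = [[1, 1/2], [-1, -3/4]].
D⁻¹C = [[-1, -2], [-4, -4], [4, 0]].
M = (D⁻¹C)B⁻¹ = [[1, 1], [0, 1], [4, 2]].

M = [[1, 1], [0, 1], [4, 2]]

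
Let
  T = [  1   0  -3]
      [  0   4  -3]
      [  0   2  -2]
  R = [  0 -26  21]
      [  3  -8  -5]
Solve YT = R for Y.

Right-multiplying both sides by T⁻¹ gives Y = RT⁻¹.
T has determinant -2; T⁻¹ = [[1, 3, -6], [0, 1, -3/2], [0, 1, -2]].
Y = RT⁻¹ = [[0, -26, 21], [3, -8, -5]] · [[1, 3, -6], [0, 1, -3/2], [0, 1, -2]] = [[0, -5, -3], [3, -4, 4]].

Y = [[0, -5, -3], [3, -4, 4]]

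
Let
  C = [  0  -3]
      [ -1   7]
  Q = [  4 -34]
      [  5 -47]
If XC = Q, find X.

X = [[2, -4], [4, -5]]

Since C sits to the right of X, X = QC⁻¹.
det C = -3; the adjugate gives C⁻¹ = [[-7/3, -1], [-1/3, 0]].
X = QC⁻¹ = [[4, -34], [5, -47]] · [[-7/3, -1], [-1/3, 0]] = [[2, -4], [4, -5]].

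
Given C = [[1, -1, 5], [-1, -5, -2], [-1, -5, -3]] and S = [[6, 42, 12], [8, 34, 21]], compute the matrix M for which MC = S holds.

M = [[-2, -2, -6], [1, -5, -2]]

Right-multiplying both sides by C⁻¹ gives M = SC⁻¹.
C has determinant 6; C⁻¹ = [[5/6, -14/3, 9/2], [-1/6, 1/3, -1/2], [0, 1, -1]].
M = SC⁻¹ = [[6, 42, 12], [8, 34, 21]] · [[5/6, -14/3, 9/2], [-1/6, 1/3, -1/2], [0, 1, -1]] = [[-2, -2, -6], [1, -5, -2]].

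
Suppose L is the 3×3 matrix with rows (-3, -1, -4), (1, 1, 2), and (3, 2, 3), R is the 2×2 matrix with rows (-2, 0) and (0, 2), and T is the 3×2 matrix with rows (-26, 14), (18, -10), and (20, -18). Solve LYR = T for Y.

Y = [[3, 0], [-2, -3], [-5, -1]]

Left-multiply by L⁻¹ and right-multiply by R⁻¹: Y = L⁻¹TR⁻¹.
L has determinant 4; L⁻¹ = [[-1/4, -5/4, 1/2], [3/4, 3/4, 1/2], [-1/4, 3/4, -1/2]].
det R = -4; the adjugate gives R⁻¹ = [[-1/2, 0], [0, 1/2]].
L⁻¹T = [[-6, 0], [4, -6], [10, -2]].
Y = (L⁻¹T)R⁻¹ = [[3, 0], [-2, -3], [-5, -1]].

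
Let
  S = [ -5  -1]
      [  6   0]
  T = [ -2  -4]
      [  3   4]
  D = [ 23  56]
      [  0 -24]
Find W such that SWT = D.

Isolating W: multiply by S⁻¹ from the left and T⁻¹ from the right, so W = S⁻¹DT⁻¹.
det S = 6, so S⁻¹ = [[0, 1/6], [-1, -5/6]].
T has determinant 4; T⁻¹ = [[1, 1], [-3/4, -1/2]].
S⁻¹D = [[0, -4], [-23, -36]].
W = (S⁻¹D)T⁻¹ = [[3, 2], [4, -5]].

W = [[3, 2], [4, -5]]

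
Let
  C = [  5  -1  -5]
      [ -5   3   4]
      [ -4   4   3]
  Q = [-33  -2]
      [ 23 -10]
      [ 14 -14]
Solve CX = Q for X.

Since C multiplies X on the left, X = C⁻¹Q.
det C = 6; the adjugate gives C⁻¹ = [[-7/6, -17/6, 11/6], [-1/6, -5/6, 5/6], [-4/3, -8/3, 5/3]].
X = C⁻¹Q = [[-7/6, -17/6, 11/6], [-1/6, -5/6, 5/6], [-4/3, -8/3, 5/3]] · [[-33, -2], [23, -10], [14, -14]] = [[-1, 5], [-2, -3], [6, 6]].

X = [[-1, 5], [-2, -3], [6, 6]]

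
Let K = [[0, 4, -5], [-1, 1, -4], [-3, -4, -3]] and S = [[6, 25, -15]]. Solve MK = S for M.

M = [[6, -3, -1]]

K is on the right of M, so right-multiply by K⁻¹: M = SK⁻¹.
det K = 1, so K⁻¹ = [[-19, 32, -11], [9, -15, 5], [7, -12, 4]].
M = SK⁻¹ = [[6, 25, -15]] · [[-19, 32, -11], [9, -15, 5], [7, -12, 4]] = [[6, -3, -1]].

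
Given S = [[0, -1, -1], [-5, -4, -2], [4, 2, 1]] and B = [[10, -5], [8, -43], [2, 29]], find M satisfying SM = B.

M = [[4, 5], [-4, 4], [-6, 1]]

S is on the left of M, so left-multiply by S⁻¹: M = S⁻¹B.
S has determinant -3; S⁻¹ = [[0, 1/3, 2/3], [1, -4/3, -5/3], [-2, 4/3, 5/3]].
M = S⁻¹B = [[0, 1/3, 2/3], [1, -4/3, -5/3], [-2, 4/3, 5/3]] · [[10, -5], [8, -43], [2, 29]] = [[4, 5], [-4, 4], [-6, 1]].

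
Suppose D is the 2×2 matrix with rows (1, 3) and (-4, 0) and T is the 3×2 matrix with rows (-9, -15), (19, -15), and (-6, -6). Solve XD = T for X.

Right-multiplying both sides by D⁻¹ gives X = TD⁻¹.
det D = 12, so D⁻¹ = [[0, -1/4], [1/3, 1/12]].
X = TD⁻¹ = [[-9, -15], [19, -15], [-6, -6]] · [[0, -1/4], [1/3, 1/12]] = [[-5, 1], [-5, -6], [-2, 1]].

X = [[-5, 1], [-5, -6], [-2, 1]]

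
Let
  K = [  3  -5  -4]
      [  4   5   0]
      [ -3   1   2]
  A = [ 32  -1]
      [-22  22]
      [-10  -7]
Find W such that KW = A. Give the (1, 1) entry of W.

Left-multiplying both sides by K⁻¹ gives W = K⁻¹A.
K has determinant -6; K⁻¹ = [[-5/3, -1, -10/3], [4/3, 1, 8/3], [-19/6, -2, -35/6]].
W = K⁻¹A = [[-5/3, -1, -10/3], [4/3, 1, 8/3], [-19/6, -2, -35/6]] · [[32, -1], [-22, 22], [-10, -7]] = [[2, 3], [-6, 2], [1, 0]].

2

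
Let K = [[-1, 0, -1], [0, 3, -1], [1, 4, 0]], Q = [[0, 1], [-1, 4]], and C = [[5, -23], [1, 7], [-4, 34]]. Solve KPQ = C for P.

Left-multiply by K⁻¹ and right-multiply by Q⁻¹: P = K⁻¹CQ⁻¹.
K has determinant -1; K⁻¹ = [[-4, 4, -3], [1, -1, 1], [3, -4, 3]].
det Q = 1; the adjugate gives Q⁻¹ = [[4, -1], [1, 0]].
K⁻¹C = [[-4, 18], [0, 4], [-1, 5]].
P = (K⁻¹C)Q⁻¹ = [[2, 4], [4, 0], [1, 1]].

P = [[2, 4], [4, 0], [1, 1]]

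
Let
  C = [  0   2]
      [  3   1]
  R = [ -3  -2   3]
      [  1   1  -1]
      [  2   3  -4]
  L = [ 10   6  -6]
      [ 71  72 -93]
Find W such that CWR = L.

W = C⁻¹LR⁻¹ (apply C⁻¹ on the left and R⁻¹ on the right).
C has determinant -6; C⁻¹ = [[-1/6, 1/3], [1/2, 0]].
det R = 2; the adjugate gives R⁻¹ = [[-1/2, 1/2, -1/2], [1, 3, 0], [1/2, 5/2, -1/2]].
C⁻¹L = [[22, 23, -30], [5, 3, -3]].
W = (C⁻¹L)R⁻¹ = [[-3, 5, 4], [-1, 4, -1]].

W = [[-3, 5, 4], [-1, 4, -1]]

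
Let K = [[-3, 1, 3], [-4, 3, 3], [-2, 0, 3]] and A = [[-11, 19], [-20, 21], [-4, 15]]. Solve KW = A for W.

Left-multiplying both sides by K⁻¹ gives W = K⁻¹A.
det K = -3; the adjugate gives K⁻¹ = [[-3, 1, 2], [-2, 1, 1], [-2, 2/3, 5/3]].
W = K⁻¹A = [[-3, 1, 2], [-2, 1, 1], [-2, 2/3, 5/3]] · [[-11, 19], [-20, 21], [-4, 15]] = [[5, -6], [-2, -2], [2, 1]].

W = [[5, -6], [-2, -2], [2, 1]]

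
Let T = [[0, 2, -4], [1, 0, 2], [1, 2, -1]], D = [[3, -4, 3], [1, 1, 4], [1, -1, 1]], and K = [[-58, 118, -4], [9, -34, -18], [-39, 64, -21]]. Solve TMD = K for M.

M = [[-1, -3, -5], [-4, 3, 0], [4, -3, 1]]

Left-multiply by T⁻¹ and right-multiply by D⁻¹: M = T⁻¹KD⁻¹.
det T = -2; the adjugate gives T⁻¹ = [[2, 3, -2], [-3/2, -2, 2], [-1, -1, 1]].
det D = -3; the adjugate gives D⁻¹ = [[-5/3, -1/3, 19/3], [-1, 0, 3], [2/3, 1/3, -7/3]].
T⁻¹K = [[-11, 6, -20], [-9, 19, 0], [10, -20, 1]].
M = (T⁻¹K)D⁻¹ = [[-1, -3, -5], [-4, 3, 0], [4, -3, 1]].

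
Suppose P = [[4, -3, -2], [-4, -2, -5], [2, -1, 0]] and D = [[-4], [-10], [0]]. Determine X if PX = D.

X = [[0], [0], [2]]

Left-multiplying both sides by P⁻¹ gives X = P⁻¹D.
det P = -6; the adjugate gives P⁻¹ = [[5/6, -1/3, -11/6], [5/3, -2/3, -14/3], [-4/3, 1/3, 10/3]].
X = P⁻¹D = [[5/6, -1/3, -11/6], [5/3, -2/3, -14/3], [-4/3, 1/3, 10/3]] · [[-4], [-10], [0]] = [[0], [0], [2]].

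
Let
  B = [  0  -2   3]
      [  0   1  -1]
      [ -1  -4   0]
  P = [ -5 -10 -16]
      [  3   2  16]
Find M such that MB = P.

M = [[-6, -2, 5], [6, 2, -3]]

B is on the right of M, so right-multiply by B⁻¹: M = PB⁻¹.
B has determinant 1; B⁻¹ = [[-4, -12, -1], [1, 3, 0], [1, 2, 0]].
M = PB⁻¹ = [[-5, -10, -16], [3, 2, 16]] · [[-4, -12, -1], [1, 3, 0], [1, 2, 0]] = [[-6, -2, 5], [6, 2, -3]].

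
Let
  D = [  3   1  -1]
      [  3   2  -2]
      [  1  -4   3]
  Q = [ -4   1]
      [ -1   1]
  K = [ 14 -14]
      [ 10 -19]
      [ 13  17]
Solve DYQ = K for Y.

Y = D⁻¹KQ⁻¹ (apply D⁻¹ on the left and Q⁻¹ on the right).
det D = -3, so D⁻¹ = [[2/3, -1/3, 0], [11/3, -10/3, -1], [14/3, -13/3, -1]].
Q has determinant -3; Q⁻¹ = [[-1/3, 1/3], [-1/3, 4/3]].
D⁻¹K = [[6, -3], [5, -5], [9, 0]].
Y = (D⁻¹K)Q⁻¹ = [[-1, -2], [0, -5], [-3, 3]].

Y = [[-1, -2], [0, -5], [-3, 3]]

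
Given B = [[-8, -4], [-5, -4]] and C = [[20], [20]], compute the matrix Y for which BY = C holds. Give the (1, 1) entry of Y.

0

Left-multiplying both sides by B⁻¹ gives Y = B⁻¹C.
B has determinant 12; B⁻¹ = [[-1/3, 1/3], [5/12, -2/3]].
Y = B⁻¹C = [[-1/3, 1/3], [5/12, -2/3]] · [[20], [20]] = [[0], [-5]].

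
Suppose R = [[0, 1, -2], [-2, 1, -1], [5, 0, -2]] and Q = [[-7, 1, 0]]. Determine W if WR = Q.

Since R sits to the right of W, W = QR⁻¹.
det R = 1, so R⁻¹ = [[-2, 2, 1], [-9, 10, 4], [-5, 5, 2]].
W = QR⁻¹ = [[-7, 1, 0]] · [[-2, 2, 1], [-9, 10, 4], [-5, 5, 2]] = [[5, -4, -3]].

W = [[5, -4, -3]]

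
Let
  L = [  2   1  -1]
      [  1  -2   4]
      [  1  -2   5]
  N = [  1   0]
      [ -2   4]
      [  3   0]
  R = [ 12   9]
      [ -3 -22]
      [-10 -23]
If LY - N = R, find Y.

Y = [[5, 2], [1, 0], [-2, -5]]

LY = R + N = [[13, 9], [-5, -18], [-7, -23]].
L is on the left of Y, so left-multiply by L⁻¹: Y = L⁻¹(R + N).
det L = -5, so L⁻¹ = [[2/5, 3/5, -2/5], [1/5, -11/5, 9/5], [0, -1, 1]].
Y = L⁻¹(R + N) = [[5, 2], [1, 0], [-2, -5]].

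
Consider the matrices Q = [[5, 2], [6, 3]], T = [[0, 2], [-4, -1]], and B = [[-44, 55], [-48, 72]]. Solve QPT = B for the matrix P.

Left-multiply by Q⁻¹ and right-multiply by T⁻¹: P = Q⁻¹BT⁻¹.
det Q = 3; the adjugate gives Q⁻¹ = [[1, -2/3], [-2, 5/3]].
T has determinant 8; T⁻¹ = [[-1/8, -1/4], [1/2, 0]].
Q⁻¹B = [[-12, 7], [8, 10]].
P = (Q⁻¹B)T⁻¹ = [[5, 3], [4, -2]].

P = [[5, 3], [4, -2]]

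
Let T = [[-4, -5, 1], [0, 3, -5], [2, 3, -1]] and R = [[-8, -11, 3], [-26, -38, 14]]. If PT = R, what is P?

P = [[1, 0, -2], [4, -1, -5]]

T is on the right of P, so right-multiply by T⁻¹: P = RT⁻¹.
det T = -4, so T⁻¹ = [[-3, 1/2, -11/2], [5/2, -1/2, 5], [3/2, -1/2, 3]].
P = RT⁻¹ = [[-8, -11, 3], [-26, -38, 14]] · [[-3, 1/2, -11/2], [5/2, -1/2, 5], [3/2, -1/2, 3]] = [[1, 0, -2], [4, -1, -5]].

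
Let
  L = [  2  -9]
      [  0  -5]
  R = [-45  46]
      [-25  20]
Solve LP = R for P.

Since L multiplies P on the left, P = L⁻¹R.
L has determinant -10; L⁻¹ = [[1/2, -9/10], [0, -1/5]].
P = L⁻¹R = [[1/2, -9/10], [0, -1/5]] · [[-45, 46], [-25, 20]] = [[0, 5], [5, -4]].

P = [[0, 5], [5, -4]]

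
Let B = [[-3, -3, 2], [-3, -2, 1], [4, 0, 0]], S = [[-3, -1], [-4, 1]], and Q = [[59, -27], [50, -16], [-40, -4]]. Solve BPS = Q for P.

P = B⁻¹QS⁻¹ (apply B⁻¹ on the left and S⁻¹ on the right).
B has determinant 4; B⁻¹ = [[0, 0, 1/4], [1, -2, -3/4], [2, -3, -3/4]].
det S = -7; the adjugate gives S⁻¹ = [[-1/7, -1/7], [-4/7, 3/7]].
B⁻¹Q = [[-10, -1], [-11, 8], [-2, -3]].
P = (B⁻¹Q)S⁻¹ = [[2, 1], [-3, 5], [2, -1]].

P = [[2, 1], [-3, 5], [2, -1]]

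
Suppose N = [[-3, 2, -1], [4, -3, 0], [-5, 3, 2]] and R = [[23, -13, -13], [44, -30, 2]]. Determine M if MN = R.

Since N sits to the right of M, M = RN⁻¹.
N has determinant 5; N⁻¹ = [[-6/5, -7/5, -3/5], [-8/5, -11/5, -4/5], [-3/5, -1/5, 1/5]].
M = RN⁻¹ = [[23, -13, -13], [44, -30, 2]] · [[-6/5, -7/5, -3/5], [-8/5, -11/5, -4/5], [-3/5, -1/5, 1/5]] = [[1, -1, -6], [-6, 4, -2]].

M = [[1, -1, -6], [-6, 4, -2]]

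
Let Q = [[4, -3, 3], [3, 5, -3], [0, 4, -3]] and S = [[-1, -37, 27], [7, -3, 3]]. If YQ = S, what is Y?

Since Q sits to the right of Y, Y = SQ⁻¹.
det Q = -3, so Q⁻¹ = [[1, -1, 2], [-3, 4, -7], [-4, 16/3, -29/3]].
Y = SQ⁻¹ = [[-1, -37, 27], [7, -3, 3]] · [[1, -1, 2], [-3, 4, -7], [-4, 16/3, -29/3]] = [[2, -3, -4], [4, -3, 6]].

Y = [[2, -3, -4], [4, -3, 6]]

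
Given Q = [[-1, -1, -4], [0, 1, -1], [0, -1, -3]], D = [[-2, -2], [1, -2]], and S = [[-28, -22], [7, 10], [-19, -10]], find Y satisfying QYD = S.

Left-multiply by Q⁻¹ and right-multiply by D⁻¹: Y = Q⁻¹SD⁻¹.
Q has determinant 4; Q⁻¹ = [[-1, 1/4, 5/4], [0, 3/4, -1/4], [0, -1/4, -1/4]].
det D = 6; the adjugate gives D⁻¹ = [[-1/3, 1/3], [-1/6, -1/3]].
Q⁻¹S = [[6, 12], [10, 10], [3, 0]].
Y = (Q⁻¹S)D⁻¹ = [[-4, -2], [-5, 0], [-1, 1]].

Y = [[-4, -2], [-5, 0], [-1, 1]]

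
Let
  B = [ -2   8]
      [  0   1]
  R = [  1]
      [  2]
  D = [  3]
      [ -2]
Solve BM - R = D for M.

M = [[-2], [0]]

BM = D + R = [[4], [0]].
Left-multiplying both sides by B⁻¹ gives M = B⁻¹(D + R).
B has determinant -2; B⁻¹ = [[-1/2, 4], [0, 1]].
M = B⁻¹(D + R) = [[-2], [0]].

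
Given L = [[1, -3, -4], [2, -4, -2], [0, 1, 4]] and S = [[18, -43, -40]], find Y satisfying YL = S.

Since L sits to the right of Y, Y = SL⁻¹.
det L = 2; the adjugate gives L⁻¹ = [[-7, 4, -5], [-4, 2, -3], [1, -1/2, 1]].
Y = SL⁻¹ = [[18, -43, -40]] · [[-7, 4, -5], [-4, 2, -3], [1, -1/2, 1]] = [[6, 6, -1]].

Y = [[6, 6, -1]]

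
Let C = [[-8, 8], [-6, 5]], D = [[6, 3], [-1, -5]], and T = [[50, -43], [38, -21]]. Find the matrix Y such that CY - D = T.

Y = [[-2, 1], [5, -4]]

CY = T + D = [[56, -40], [37, -26]].
C is on the left of Y, so left-multiply by C⁻¹: Y = C⁻¹(T + D).
C has determinant 8; C⁻¹ = [[5/8, -1], [3/4, -1]].
Y = C⁻¹(T + D) = [[-2, 1], [5, -4]].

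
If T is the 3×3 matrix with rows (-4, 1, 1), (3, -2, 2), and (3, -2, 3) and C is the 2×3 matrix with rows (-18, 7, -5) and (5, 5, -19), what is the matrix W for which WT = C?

T is on the right of W, so right-multiply by T⁻¹: W = CT⁻¹.
T has determinant 5; T⁻¹ = [[-2/5, -1, 4/5], [-3/5, -3, 11/5], [0, -1, 1]].
W = CT⁻¹ = [[-18, 7, -5], [5, 5, -19]] · [[-2/5, -1, 4/5], [-3/5, -3, 11/5], [0, -1, 1]] = [[3, 2, -4], [-5, -1, -4]].

W = [[3, 2, -4], [-5, -1, -4]]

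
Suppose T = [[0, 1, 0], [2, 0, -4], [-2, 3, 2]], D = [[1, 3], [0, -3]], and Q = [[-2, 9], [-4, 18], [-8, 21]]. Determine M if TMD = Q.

M = T⁻¹QD⁻¹ (apply T⁻¹ on the left and D⁻¹ on the right).
det T = 4, so T⁻¹ = [[3, -1/2, -1], [1, 0, 0], [3/2, -1/2, -1/2]].
D has determinant -3; D⁻¹ = [[1, 1], [0, -1/3]].
T⁻¹Q = [[4, -3], [-2, 9], [3, -6]].
M = (T⁻¹Q)D⁻¹ = [[4, 5], [-2, -5], [3, 5]].

M = [[4, 5], [-2, -5], [3, 5]]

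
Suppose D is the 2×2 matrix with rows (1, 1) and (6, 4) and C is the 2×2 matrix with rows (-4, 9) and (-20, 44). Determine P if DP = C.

Left-multiplying both sides by D⁻¹ gives P = D⁻¹C.
D has determinant -2; D⁻¹ = [[-2, 1/2], [3, -1/2]].
P = D⁻¹C = [[-2, 1/2], [3, -1/2]] · [[-4, 9], [-20, 44]] = [[-2, 4], [-2, 5]].

P = [[-2, 4], [-2, 5]]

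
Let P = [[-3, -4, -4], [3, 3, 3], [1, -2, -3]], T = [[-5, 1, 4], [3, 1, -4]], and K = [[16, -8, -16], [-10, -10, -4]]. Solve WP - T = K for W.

WP = K + T = [[11, -7, -12], [-7, -9, -8]].
P is on the right of W, so right-multiply by P⁻¹: W = (K + T)P⁻¹.
P has determinant -3; P⁻¹ = [[1, 4/3, 0], [-4, -13/3, 1], [3, 10/3, -1]].
W = (K + T)P⁻¹ = [[3, 5, 5], [5, 3, -1]].

W = [[3, 5, 5], [5, 3, -1]]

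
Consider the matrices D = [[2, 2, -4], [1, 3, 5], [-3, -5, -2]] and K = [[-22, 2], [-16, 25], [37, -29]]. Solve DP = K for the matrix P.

D is on the left of P, so left-multiply by D⁻¹: P = D⁻¹K.
D has determinant -4; D⁻¹ = [[-19/4, -6, -11/2], [13/4, 4, 7/2], [-1, -1, -1]].
P = D⁻¹K = [[-19/4, -6, -11/2], [13/4, 4, 7/2], [-1, -1, -1]] · [[-22, 2], [-16, 25], [37, -29]] = [[-3, 0], [-6, 5], [1, 2]].

P = [[-3, 0], [-6, 5], [1, 2]]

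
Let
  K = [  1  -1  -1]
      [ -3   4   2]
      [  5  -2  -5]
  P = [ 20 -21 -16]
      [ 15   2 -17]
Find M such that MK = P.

M = [[3, -4, 1], [-4, 2, 5]]

K is on the right of M, so right-multiply by K⁻¹: M = PK⁻¹.
K has determinant 3; K⁻¹ = [[-16/3, -1, 2/3], [-5/3, 0, 1/3], [-14/3, -1, 1/3]].
M = PK⁻¹ = [[20, -21, -16], [15, 2, -17]] · [[-16/3, -1, 2/3], [-5/3, 0, 1/3], [-14/3, -1, 1/3]] = [[3, -4, 1], [-4, 2, 5]].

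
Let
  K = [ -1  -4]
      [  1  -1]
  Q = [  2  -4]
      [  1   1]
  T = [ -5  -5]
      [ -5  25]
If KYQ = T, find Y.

Y = [[-4, 5], [1, 0]]

Isolating Y: multiply by K⁻¹ from the left and Q⁻¹ from the right, so Y = K⁻¹TQ⁻¹.
det K = 5; the adjugate gives K⁻¹ = [[-1/5, 4/5], [-1/5, -1/5]].
Q has determinant 6; Q⁻¹ = [[1/6, 2/3], [-1/6, 1/3]].
K⁻¹T = [[-3, 21], [2, -4]].
Y = (K⁻¹T)Q⁻¹ = [[-4, 5], [1, 0]].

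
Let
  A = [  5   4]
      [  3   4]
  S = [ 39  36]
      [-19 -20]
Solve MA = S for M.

M = [[6, 3], [-2, -3]]

Since A sits to the right of M, M = SA⁻¹.
A has determinant 8; A⁻¹ = [[1/2, -1/2], [-3/8, 5/8]].
M = SA⁻¹ = [[39, 36], [-19, -20]] · [[1/2, -1/2], [-3/8, 5/8]] = [[6, 3], [-2, -3]].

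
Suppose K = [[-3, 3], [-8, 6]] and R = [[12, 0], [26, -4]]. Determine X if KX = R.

X = [[-1, 2], [3, 2]]

Left-multiplying both sides by K⁻¹ gives X = K⁻¹R.
det K = 6; the adjugate gives K⁻¹ = [[1, -1/2], [4/3, -1/2]].
X = K⁻¹R = [[1, -1/2], [4/3, -1/2]] · [[12, 0], [26, -4]] = [[-1, 2], [3, 2]].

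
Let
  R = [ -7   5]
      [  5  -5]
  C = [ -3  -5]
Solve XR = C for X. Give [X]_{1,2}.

R is on the right of X, so right-multiply by R⁻¹: X = CR⁻¹.
R has determinant 10; R⁻¹ = [[-1/2, -1/2], [-1/2, -7/10]].
X = CR⁻¹ = [[-3, -5]] · [[-1/2, -1/2], [-1/2, -7/10]] = [[4, 5]].

5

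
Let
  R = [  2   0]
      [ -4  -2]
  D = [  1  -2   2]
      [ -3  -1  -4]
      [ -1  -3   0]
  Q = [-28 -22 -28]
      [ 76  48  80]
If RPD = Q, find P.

P = R⁻¹QD⁻¹ (apply R⁻¹ on the left and D⁻¹ on the right).
det R = -4, so R⁻¹ = [[1/2, 0], [-1, -1/2]].
D has determinant -4; D⁻¹ = [[3, 3/2, -5/2], [-1, -1/2, 1/2], [-2, -5/4, 7/4]].
R⁻¹Q = [[-14, -11, -14], [-10, -2, -12]].
P = (R⁻¹Q)D⁻¹ = [[-3, 2, 5], [-4, 1, 3]].

P = [[-3, 2, 5], [-4, 1, 3]]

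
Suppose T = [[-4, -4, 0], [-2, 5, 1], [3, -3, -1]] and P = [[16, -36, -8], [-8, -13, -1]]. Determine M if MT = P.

T is on the right of M, so right-multiply by T⁻¹: M = PT⁻¹.
det T = 4; the adjugate gives T⁻¹ = [[-1/2, -1, -1], [1/4, 1, 1], [-9/4, -6, -7]].
M = PT⁻¹ = [[16, -36, -8], [-8, -13, -1]] · [[-1/2, -1, -1], [1/4, 1, 1], [-9/4, -6, -7]] = [[1, -4, 4], [3, 1, 2]].

M = [[1, -4, 4], [3, 1, 2]]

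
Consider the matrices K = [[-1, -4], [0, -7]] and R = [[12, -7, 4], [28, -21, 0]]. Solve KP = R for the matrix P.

K is on the left of P, so left-multiply by K⁻¹: P = K⁻¹R.
det K = 7, so K⁻¹ = [[-1, 4/7], [0, -1/7]].
P = K⁻¹R = [[-1, 4/7], [0, -1/7]] · [[12, -7, 4], [28, -21, 0]] = [[4, -5, -4], [-4, 3, 0]].

P = [[4, -5, -4], [-4, 3, 0]]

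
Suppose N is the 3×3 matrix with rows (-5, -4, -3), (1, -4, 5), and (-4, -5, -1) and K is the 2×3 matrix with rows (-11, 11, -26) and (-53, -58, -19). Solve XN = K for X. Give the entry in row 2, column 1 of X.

6

Since N sits to the right of X, X = KN⁻¹.
det N = -6; the adjugate gives N⁻¹ = [[-29/6, -11/6, 16/3], [19/6, 7/6, -11/3], [7/2, 3/2, -4]].
X = KN⁻¹ = [[-11, 11, -26], [-53, -58, -19]] · [[-29/6, -11/6, 16/3], [19/6, 7/6, -11/3], [7/2, 3/2, -4]] = [[-3, -6, 5], [6, 1, 6]].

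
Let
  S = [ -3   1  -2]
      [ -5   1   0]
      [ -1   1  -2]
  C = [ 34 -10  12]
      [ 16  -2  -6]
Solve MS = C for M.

Right-multiplying both sides by S⁻¹ gives M = CS⁻¹.
S has determinant 4; S⁻¹ = [[-1/2, 0, 1/2], [-5/2, 1, 5/2], [-1, 1/2, 1/2]].
M = CS⁻¹ = [[34, -10, 12], [16, -2, -6]] · [[-1/2, 0, 1/2], [-5/2, 1, 5/2], [-1, 1/2, 1/2]] = [[-4, -4, -2], [3, -5, 0]].

M = [[-4, -4, -2], [3, -5, 0]]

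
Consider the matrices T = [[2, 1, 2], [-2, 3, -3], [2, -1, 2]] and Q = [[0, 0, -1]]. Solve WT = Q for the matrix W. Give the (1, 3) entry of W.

Right-multiplying both sides by T⁻¹ gives W = QT⁻¹.
det T = -4, so T⁻¹ = [[-3/4, 1, 9/4], [1/2, 0, -1/2], [1, -1, -2]].
W = QT⁻¹ = [[0, 0, -1]] · [[-3/4, 1, 9/4], [1/2, 0, -1/2], [1, -1, -2]] = [[-1, 1, 2]].

2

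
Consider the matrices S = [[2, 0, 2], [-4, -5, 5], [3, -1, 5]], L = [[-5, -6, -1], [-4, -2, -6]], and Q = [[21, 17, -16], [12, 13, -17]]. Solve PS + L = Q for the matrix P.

PS = Q − L = [[26, 23, -15], [16, 15, -11]].
Right-multiplying both sides by S⁻¹ gives P = (Q − L)S⁻¹.
S has determinant -2; S⁻¹ = [[10, 1, -5], [-35/2, -2, 9], [-19/2, -1, 5]].
P = (Q − L)S⁻¹ = [[0, -5, 2], [2, -3, 0]].

P = [[0, -5, 2], [2, -3, 0]]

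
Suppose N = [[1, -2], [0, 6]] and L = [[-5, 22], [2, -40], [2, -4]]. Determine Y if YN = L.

Y = [[-5, 2], [2, -6], [2, 0]]

Since N sits to the right of Y, Y = LN⁻¹.
det N = 6; the adjugate gives N⁻¹ = [[1, 1/3], [0, 1/6]].
Y = LN⁻¹ = [[-5, 22], [2, -40], [2, -4]] · [[1, 1/3], [0, 1/6]] = [[-5, 2], [2, -6], [2, 0]].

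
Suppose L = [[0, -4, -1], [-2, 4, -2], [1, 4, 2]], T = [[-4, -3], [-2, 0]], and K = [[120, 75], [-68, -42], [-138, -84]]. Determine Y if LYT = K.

Left-multiply by L⁻¹ and right-multiply by T⁻¹: Y = L⁻¹KT⁻¹.
det L = 4; the adjugate gives L⁻¹ = [[4, 1, 3], [1/2, 1/4, 1/2], [-3, -1, -2]].
det T = -6, so T⁻¹ = [[0, -1/2], [-1/3, 2/3]].
L⁻¹K = [[-2, 6], [-26, -15], [-16, -15]].
Y = (L⁻¹K)T⁻¹ = [[-2, 5], [5, 3], [5, -2]].

Y = [[-2, 5], [5, 3], [5, -2]]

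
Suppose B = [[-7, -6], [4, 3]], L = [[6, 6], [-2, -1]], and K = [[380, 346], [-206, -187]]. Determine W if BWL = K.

Isolating W: multiply by B⁻¹ from the left and L⁻¹ from the right, so W = B⁻¹KL⁻¹.
det B = 3; the adjugate gives B⁻¹ = [[1, 2], [-4/3, -7/3]].
det L = 6, so L⁻¹ = [[-1/6, -1], [1/3, 1]].
B⁻¹K = [[-32, -28], [-26, -25]].
W = (B⁻¹K)L⁻¹ = [[-4, 4], [-4, 1]].

W = [[-4, 4], [-4, 1]]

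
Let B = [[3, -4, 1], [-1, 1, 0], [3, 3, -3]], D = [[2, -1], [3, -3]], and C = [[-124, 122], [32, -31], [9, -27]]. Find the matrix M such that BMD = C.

Isolating M: multiply by B⁻¹ from the left and D⁻¹ from the right, so M = B⁻¹CD⁻¹.
det B = -3; the adjugate gives B⁻¹ = [[1, 3, 1/3], [1, 4, 1/3], [2, 7, 1/3]].
D has determinant -3; D⁻¹ = [[1, -1/3], [1, -2/3]].
B⁻¹C = [[-25, 20], [7, -11], [-21, 18]].
M = (B⁻¹C)D⁻¹ = [[-5, -5], [-4, 5], [-3, -5]].

M = [[-5, -5], [-4, 5], [-3, -5]]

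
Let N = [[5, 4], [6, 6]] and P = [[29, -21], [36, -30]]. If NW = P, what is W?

N is on the left of W, so left-multiply by N⁻¹: W = N⁻¹P.
det N = 6, so N⁻¹ = [[1, -2/3], [-1, 5/6]].
W = N⁻¹P = [[1, -2/3], [-1, 5/6]] · [[29, -21], [36, -30]] = [[5, -1], [1, -4]].

W = [[5, -1], [1, -4]]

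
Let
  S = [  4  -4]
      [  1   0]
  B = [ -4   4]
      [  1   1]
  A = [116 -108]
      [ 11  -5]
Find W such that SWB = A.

Left-multiply by S⁻¹ and right-multiply by B⁻¹: W = S⁻¹AB⁻¹.
S has determinant 4; S⁻¹ = [[0, 1], [-1/4, 1]].
det B = -8; the adjugate gives B⁻¹ = [[-1/8, 1/2], [1/8, 1/2]].
S⁻¹A = [[11, -5], [-18, 22]].
W = (S⁻¹A)B⁻¹ = [[-2, 3], [5, 2]].

W = [[-2, 3], [5, 2]]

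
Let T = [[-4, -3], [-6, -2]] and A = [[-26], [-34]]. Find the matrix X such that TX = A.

Since T multiplies X on the left, X = T⁻¹A.
T has determinant -10; T⁻¹ = [[1/5, -3/10], [-3/5, 2/5]].
X = T⁻¹A = [[1/5, -3/10], [-3/5, 2/5]] · [[-26], [-34]] = [[5], [2]].

X = [[5], [2]]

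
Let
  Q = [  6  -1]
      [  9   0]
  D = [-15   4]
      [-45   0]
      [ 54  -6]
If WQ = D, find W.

Q is on the right of W, so right-multiply by Q⁻¹: W = DQ⁻¹.
det Q = 9; the adjugate gives Q⁻¹ = [[0, 1/9], [-1, 2/3]].
W = DQ⁻¹ = [[-15, 4], [-45, 0], [54, -6]] · [[0, 1/9], [-1, 2/3]] = [[-4, 1], [0, -5], [6, 2]].

W = [[-4, 1], [0, -5], [6, 2]]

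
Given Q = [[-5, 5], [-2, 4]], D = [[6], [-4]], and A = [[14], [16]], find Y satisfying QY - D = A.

Y = [[-2], [2]]

QY = A + D = [[20], [12]].
Left-multiplying both sides by Q⁻¹ gives Y = Q⁻¹(A + D).
det Q = -10; the adjugate gives Q⁻¹ = [[-2/5, 1/2], [-1/5, 1/2]].
Y = Q⁻¹(A + D) = [[-2], [2]].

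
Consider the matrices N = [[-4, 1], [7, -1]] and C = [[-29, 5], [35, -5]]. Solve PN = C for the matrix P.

Since N sits to the right of P, P = CN⁻¹.
N has determinant -3; N⁻¹ = [[1/3, 1/3], [7/3, 4/3]].
P = CN⁻¹ = [[-29, 5], [35, -5]] · [[1/3, 1/3], [7/3, 4/3]] = [[2, -3], [0, 5]].

P = [[2, -3], [0, 5]]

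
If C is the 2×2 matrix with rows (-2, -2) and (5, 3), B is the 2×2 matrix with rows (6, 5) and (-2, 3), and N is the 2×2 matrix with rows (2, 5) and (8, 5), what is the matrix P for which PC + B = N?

PC = N − B = [[-4, 0], [10, 2]].
Right-multiplying both sides by C⁻¹ gives P = (N − B)C⁻¹.
det C = 4; the adjugate gives C⁻¹ = [[3/4, 1/2], [-5/4, -1/2]].
P = (N − B)C⁻¹ = [[-3, -2], [5, 4]].

P = [[-3, -2], [5, 4]]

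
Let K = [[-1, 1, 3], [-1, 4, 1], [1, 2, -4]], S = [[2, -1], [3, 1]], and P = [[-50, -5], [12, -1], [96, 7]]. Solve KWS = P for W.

Left-multiply by K⁻¹ and right-multiply by S⁻¹: W = K⁻¹PS⁻¹.
K has determinant -3; K⁻¹ = [[6, -10/3, 11/3], [1, -1/3, 2/3], [2, -1, 1]].
det S = 5; the adjugate gives S⁻¹ = [[1/5, 1/5], [-3/5, 2/5]].
K⁻¹P = [[12, -1], [10, 0], [-16, -2]].
W = (K⁻¹P)S⁻¹ = [[3, 2], [2, 2], [-2, -4]].

W = [[3, 2], [2, 2], [-2, -4]]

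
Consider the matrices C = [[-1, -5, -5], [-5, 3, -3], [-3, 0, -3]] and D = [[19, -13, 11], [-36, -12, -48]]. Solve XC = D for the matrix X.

Right-multiplying both sides by C⁻¹ gives X = DC⁻¹.
det C = -6, so C⁻¹ = [[3/2, 5/2, -5], [1, 2, -11/3], [-3/2, -5/2, 14/3]].
X = DC⁻¹ = [[19, -13, 11], [-36, -12, -48]] · [[3/2, 5/2, -5], [1, 2, -11/3], [-3/2, -5/2, 14/3]] = [[-1, -6, 4], [6, 6, 0]].

X = [[-1, -6, 4], [6, 6, 0]]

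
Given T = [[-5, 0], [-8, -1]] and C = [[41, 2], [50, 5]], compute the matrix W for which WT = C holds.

W = [[-5, -2], [-2, -5]]

Since T sits to the right of W, W = CT⁻¹.
T has determinant 5; T⁻¹ = [[-1/5, 0], [8/5, -1]].
W = CT⁻¹ = [[41, 2], [50, 5]] · [[-1/5, 0], [8/5, -1]] = [[-5, -2], [-2, -5]].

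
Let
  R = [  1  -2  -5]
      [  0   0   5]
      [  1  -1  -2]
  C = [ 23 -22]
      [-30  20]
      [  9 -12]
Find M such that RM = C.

M = [[1, -6], [4, -2], [-6, 4]]

Left-multiplying both sides by R⁻¹ gives M = R⁻¹C.
det R = -5, so R⁻¹ = [[-1, -1/5, 2], [-1, -3/5, 1], [0, 1/5, 0]].
M = R⁻¹C = [[-1, -1/5, 2], [-1, -3/5, 1], [0, 1/5, 0]] · [[23, -22], [-30, 20], [9, -12]] = [[1, -6], [4, -2], [-6, 4]].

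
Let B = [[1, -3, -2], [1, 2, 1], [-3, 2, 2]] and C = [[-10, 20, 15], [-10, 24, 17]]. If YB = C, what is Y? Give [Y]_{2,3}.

3

Right-multiplying both sides by B⁻¹ gives Y = CB⁻¹.
det B = 1; the adjugate gives B⁻¹ = [[2, 2, 1], [-5, -4, -3], [8, 7, 5]].
Y = CB⁻¹ = [[-10, 20, 15], [-10, 24, 17]] · [[2, 2, 1], [-5, -4, -3], [8, 7, 5]] = [[0, 5, 5], [-4, 3, 3]].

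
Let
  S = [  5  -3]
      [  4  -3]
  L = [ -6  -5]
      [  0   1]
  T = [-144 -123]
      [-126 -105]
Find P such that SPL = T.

P = [[3, -3], [-3, -4]]

Left-multiply by S⁻¹ and right-multiply by L⁻¹: P = S⁻¹TL⁻¹.
S has determinant -3; S⁻¹ = [[1, -1], [4/3, -5/3]].
det L = -6; the adjugate gives L⁻¹ = [[-1/6, -5/6], [0, 1]].
S⁻¹T = [[-18, -18], [18, 11]].
P = (S⁻¹T)L⁻¹ = [[3, -3], [-3, -4]].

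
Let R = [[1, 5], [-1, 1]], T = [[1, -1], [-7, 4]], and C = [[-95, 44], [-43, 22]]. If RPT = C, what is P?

P = [[-1, -3], [5, 4]]

Left-multiply by R⁻¹ and right-multiply by T⁻¹: P = R⁻¹CT⁻¹.
R has determinant 6; R⁻¹ = [[1/6, -5/6], [1/6, 1/6]].
det T = -3; the adjugate gives T⁻¹ = [[-4/3, -1/3], [-7/3, -1/3]].
R⁻¹C = [[20, -11], [-23, 11]].
P = (R⁻¹C)T⁻¹ = [[-1, -3], [5, 4]].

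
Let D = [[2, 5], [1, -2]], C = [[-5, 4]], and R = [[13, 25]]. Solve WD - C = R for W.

WD = R + C = [[8, 29]].
Right-multiplying both sides by D⁻¹ gives W = (R + C)D⁻¹.
det D = -9; the adjugate gives D⁻¹ = [[2/9, 5/9], [1/9, -2/9]].
W = (R + C)D⁻¹ = [[5, -2]].

W = [[5, -2]]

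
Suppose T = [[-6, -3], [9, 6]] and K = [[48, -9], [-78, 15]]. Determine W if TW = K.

Left-multiplying both sides by T⁻¹ gives W = T⁻¹K.
T has determinant -9; T⁻¹ = [[-2/3, -1/3], [1, 2/3]].
W = T⁻¹K = [[-2/3, -1/3], [1, 2/3]] · [[48, -9], [-78, 15]] = [[-6, 1], [-4, 1]].

W = [[-6, 1], [-4, 1]]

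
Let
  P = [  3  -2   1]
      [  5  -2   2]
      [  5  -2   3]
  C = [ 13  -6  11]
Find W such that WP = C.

W = [[1, -4, 6]]

P is on the right of W, so right-multiply by P⁻¹: W = CP⁻¹.
P has determinant 4; P⁻¹ = [[-1/2, 1, -1/2], [-5/4, 1, -1/4], [0, -1, 1]].
W = CP⁻¹ = [[13, -6, 11]] · [[-1/2, 1, -1/2], [-5/4, 1, -1/4], [0, -1, 1]] = [[1, -4, 6]].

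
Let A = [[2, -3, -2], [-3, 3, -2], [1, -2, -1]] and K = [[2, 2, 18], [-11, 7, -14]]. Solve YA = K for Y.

Y = [[-6, -4, 2], [0, 5, 4]]

A is on the right of Y, so right-multiply by A⁻¹: Y = KA⁻¹.
det A = -5; the adjugate gives A⁻¹ = [[7/5, -1/5, -12/5], [1, 0, -2], [-3/5, -1/5, 3/5]].
Y = KA⁻¹ = [[2, 2, 18], [-11, 7, -14]] · [[7/5, -1/5, -12/5], [1, 0, -2], [-3/5, -1/5, 3/5]] = [[-6, -4, 2], [0, 5, 4]].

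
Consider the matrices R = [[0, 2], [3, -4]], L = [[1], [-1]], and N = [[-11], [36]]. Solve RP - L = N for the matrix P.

RP = N + L = [[-10], [35]].
R is on the left of P, so left-multiply by R⁻¹: P = R⁻¹(N + L).
R has determinant -6; R⁻¹ = [[2/3, 1/3], [1/2, 0]].
P = R⁻¹(N + L) = [[5], [-5]].

P = [[5], [-5]]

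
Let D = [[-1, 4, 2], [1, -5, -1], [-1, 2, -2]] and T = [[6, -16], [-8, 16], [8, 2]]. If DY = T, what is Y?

Y = [[-4, -2], [1, -3], [-1, -3]]

D is on the left of Y, so left-multiply by D⁻¹: Y = D⁻¹T.
det D = -6; the adjugate gives D⁻¹ = [[-2, -2, -1], [-1/2, -2/3, -1/6], [1/2, 1/3, -1/6]].
Y = D⁻¹T = [[-2, -2, -1], [-1/2, -2/3, -1/6], [1/2, 1/3, -1/6]] · [[6, -16], [-8, 16], [8, 2]] = [[-4, -2], [1, -3], [-1, -3]].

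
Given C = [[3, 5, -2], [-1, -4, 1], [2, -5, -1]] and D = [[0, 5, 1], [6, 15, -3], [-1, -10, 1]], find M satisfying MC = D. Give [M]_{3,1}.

C is on the right of M, so right-multiply by C⁻¹: M = DC⁻¹.
det C = 6; the adjugate gives C⁻¹ = [[3/2, 5/2, -1/2], [1/6, 1/6, -1/6], [13/6, 25/6, -7/6]].
M = DC⁻¹ = [[0, 5, 1], [6, 15, -3], [-1, -10, 1]] · [[3/2, 5/2, -1/2], [1/6, 1/6, -1/6], [13/6, 25/6, -7/6]] = [[3, 5, -2], [5, 5, -2], [-1, 0, 1]].

-1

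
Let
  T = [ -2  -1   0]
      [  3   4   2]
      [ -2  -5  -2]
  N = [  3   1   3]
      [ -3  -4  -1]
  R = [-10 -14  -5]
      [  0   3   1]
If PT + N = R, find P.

P = [[0, -5, -1], [-1, -1, -2]]

PT = R − N = [[-13, -15, -8], [3, 7, 2]].
Right-multiplying both sides by T⁻¹ gives P = (R − N)T⁻¹.
det T = -6; the adjugate gives T⁻¹ = [[-1/3, 1/3, 1/3], [-1/3, -2/3, -2/3], [7/6, 4/3, 5/6]].
P = (R − N)T⁻¹ = [[0, -5, -1], [-1, -1, -2]].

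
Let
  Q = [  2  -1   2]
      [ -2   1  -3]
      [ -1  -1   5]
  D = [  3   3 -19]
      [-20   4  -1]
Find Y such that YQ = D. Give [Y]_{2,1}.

Q is on the right of Y, so right-multiply by Q⁻¹: Y = DQ⁻¹.
Q has determinant -3; Q⁻¹ = [[-2/3, -1, -1/3], [-13/3, -4, -2/3], [-1, -1, 0]].
Y = DQ⁻¹ = [[3, 3, -19], [-20, 4, -1]] · [[-2/3, -1, -1/3], [-13/3, -4, -2/3], [-1, -1, 0]] = [[4, 4, -3], [-3, 5, 4]].

-3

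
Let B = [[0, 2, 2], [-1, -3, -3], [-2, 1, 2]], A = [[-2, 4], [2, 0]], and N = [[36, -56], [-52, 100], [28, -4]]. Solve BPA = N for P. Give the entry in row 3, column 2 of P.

Left-multiply by B⁻¹ and right-multiply by A⁻¹: P = B⁻¹NA⁻¹.
det B = 2, so B⁻¹ = [[-3/2, -1, 0], [4, 2, -1], [-7/2, -2, 1]].
A has determinant -8; A⁻¹ = [[0, 1/2], [1/4, 1/4]].
B⁻¹N = [[-2, -16], [12, -20], [6, -8]].
P = (B⁻¹N)A⁻¹ = [[-4, -5], [-5, 1], [-2, 1]].

1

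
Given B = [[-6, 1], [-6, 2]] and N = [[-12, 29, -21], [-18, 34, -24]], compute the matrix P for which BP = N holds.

Since B multiplies P on the left, P = B⁻¹N.
B has determinant -6; B⁻¹ = [[-1/3, 1/6], [-1, 1]].
P = B⁻¹N = [[-1/3, 1/6], [-1, 1]] · [[-12, 29, -21], [-18, 34, -24]] = [[1, -4, 3], [-6, 5, -3]].

P = [[1, -4, 3], [-6, 5, -3]]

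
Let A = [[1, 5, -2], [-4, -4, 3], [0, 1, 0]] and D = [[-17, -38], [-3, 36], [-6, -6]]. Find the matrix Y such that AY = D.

Y = [[3, 0], [-6, -6], [-5, 4]]

A is on the left of Y, so left-multiply by A⁻¹: Y = A⁻¹D.
det A = 5, so A⁻¹ = [[-3/5, -2/5, 7/5], [0, 0, 1], [-4/5, -1/5, 16/5]].
Y = A⁻¹D = [[-3/5, -2/5, 7/5], [0, 0, 1], [-4/5, -1/5, 16/5]] · [[-17, -38], [-3, 36], [-6, -6]] = [[3, 0], [-6, -6], [-5, 4]].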